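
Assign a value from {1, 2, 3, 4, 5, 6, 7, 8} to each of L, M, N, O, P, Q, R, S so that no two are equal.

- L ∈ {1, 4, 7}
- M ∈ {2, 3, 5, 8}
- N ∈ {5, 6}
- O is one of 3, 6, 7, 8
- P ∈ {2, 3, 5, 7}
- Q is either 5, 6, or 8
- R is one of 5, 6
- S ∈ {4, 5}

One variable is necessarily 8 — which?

Q

The 8 variables together cover exactly {1, 2, 3, 4, 5, 6, 7, 8} — 8 values for 8 variables — and 1 appears only in L's list, so L = 1.
The 7 still-open variables together cover exactly {2, 3, 4, 5, 6, 7, 8} — 7 values for 7 variables — and 4 appears only in S's list, so S = 4.
N and R between them cover only {5, 6} — a naked pair. Remove those values from M, O, P, Q.
So 8 goes to Q.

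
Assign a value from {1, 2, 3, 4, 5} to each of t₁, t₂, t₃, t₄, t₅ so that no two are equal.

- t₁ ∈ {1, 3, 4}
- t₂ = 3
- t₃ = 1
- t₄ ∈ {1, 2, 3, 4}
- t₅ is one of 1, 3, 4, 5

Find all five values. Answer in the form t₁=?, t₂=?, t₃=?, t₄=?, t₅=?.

t₁=4, t₂=3, t₃=1, t₄=2, t₅=5

t₂ must be 3 (only option left). So t₁, t₄, t₅ can't be 3.
t₃ must be 1 (only option left). Eliminate 1 elsewhere: t₁, t₄, t₅.
t₁'s domain is down to {4}, so t₁ = 4. So t₄, t₅ can't be 4.
t₄ must be 2 (only option left).
That leaves t₅ = 5.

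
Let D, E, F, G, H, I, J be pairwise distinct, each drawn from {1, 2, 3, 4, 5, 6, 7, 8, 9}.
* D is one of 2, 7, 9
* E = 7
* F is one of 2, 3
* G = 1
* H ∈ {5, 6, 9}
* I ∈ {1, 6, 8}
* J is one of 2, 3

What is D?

E must be 7 (only option left). Remove 7 from D.
G must be 1 (only option left). Strike 1 from I.
F and J share exactly the 2 values {2, 3}; by pigeonhole those values go to them, so strike 2, 3 from D.
So D = 9.

9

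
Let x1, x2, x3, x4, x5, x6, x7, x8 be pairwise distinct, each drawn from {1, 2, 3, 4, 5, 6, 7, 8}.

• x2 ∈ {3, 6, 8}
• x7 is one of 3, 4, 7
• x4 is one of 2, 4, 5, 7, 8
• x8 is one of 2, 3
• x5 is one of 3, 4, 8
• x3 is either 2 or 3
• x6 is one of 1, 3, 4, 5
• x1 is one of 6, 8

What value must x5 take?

4

The 8 variables draw from only 8 values {1, 2, 3, 4, 5, 6, 7, 8}, so each is used; only x6 can be 1, hence x6 = 1.
The 7 still-open variables together cover exactly {2, 3, 4, 5, 6, 7, 8} — 7 values for 7 variables — and 5 appears only in x4's list, so x4 = 5.
The 6 still-open variables together cover exactly {2, 3, 4, 6, 7, 8} — 6 values for 6 variables — and 7 appears only in x7's list, so x7 = 7.
The 5 still-open variables together cover exactly {2, 3, 4, 6, 8} — 5 values for 5 variables — and 4 appears only in x5's list, so x5 = 4.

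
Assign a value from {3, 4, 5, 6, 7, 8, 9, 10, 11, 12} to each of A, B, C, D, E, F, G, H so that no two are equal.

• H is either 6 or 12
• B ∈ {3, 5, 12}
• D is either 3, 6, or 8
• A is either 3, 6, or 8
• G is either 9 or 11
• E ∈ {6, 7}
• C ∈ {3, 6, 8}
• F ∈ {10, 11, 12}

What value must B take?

5

A, C, D between them cover only {3, 6, 8} — a naked triple. Remove those values from B, E, H.
E has just one choice, so E = 7.
H has just one choice, so H = 12. Eliminate 12 elsewhere: B, F.
So B = 5.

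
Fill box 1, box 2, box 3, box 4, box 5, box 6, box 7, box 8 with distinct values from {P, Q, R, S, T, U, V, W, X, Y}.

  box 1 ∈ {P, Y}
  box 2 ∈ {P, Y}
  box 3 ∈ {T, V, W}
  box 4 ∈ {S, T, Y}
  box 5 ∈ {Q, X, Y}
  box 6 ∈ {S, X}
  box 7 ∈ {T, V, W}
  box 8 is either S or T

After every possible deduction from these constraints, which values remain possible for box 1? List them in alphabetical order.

Among the 8 variables, Q fits only box 5 (and all 8 values in {P, Q, S, T, V, W, X, Y} must be used), so box 5 = Q.
The 7 still-open variables draw from only 7 values {P, S, T, V, W, X, Y}, so each is used; only box 6 can be X, hence box 6 = X.
box 1 and box 2 share exactly the 2 values {P, Y}; by pigeonhole those values go to them, so strike P, Y from box 4.
box 4 and box 8 between them cover only {S, T} — a naked pair. Remove those values from box 3, box 7.
No further eliminations apply; box 1 can still be any of P, Y.

P, Y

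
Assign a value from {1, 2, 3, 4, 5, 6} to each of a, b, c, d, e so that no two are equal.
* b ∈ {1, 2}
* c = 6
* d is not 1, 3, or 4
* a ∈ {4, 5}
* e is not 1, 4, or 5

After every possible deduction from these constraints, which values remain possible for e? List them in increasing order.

2, 3

c has just one choice, so c = 6. Eliminate 6 elsewhere: d, e.
No further eliminations apply; e can still be any of 2, 3.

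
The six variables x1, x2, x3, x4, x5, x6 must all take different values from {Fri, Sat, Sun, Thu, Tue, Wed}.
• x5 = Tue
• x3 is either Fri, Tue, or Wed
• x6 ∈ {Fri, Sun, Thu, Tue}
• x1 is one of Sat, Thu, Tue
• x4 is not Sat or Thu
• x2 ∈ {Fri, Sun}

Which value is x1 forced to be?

x5 has just one choice, so x5 = Tue. Remove Tue from x1, x3, x4, x6.
The 5 still-open variables draw from only 5 values {Fri, Sat, Sun, Thu, Wed}, so each is used; only x1 can be Sat, hence x1 = Sat.

Sat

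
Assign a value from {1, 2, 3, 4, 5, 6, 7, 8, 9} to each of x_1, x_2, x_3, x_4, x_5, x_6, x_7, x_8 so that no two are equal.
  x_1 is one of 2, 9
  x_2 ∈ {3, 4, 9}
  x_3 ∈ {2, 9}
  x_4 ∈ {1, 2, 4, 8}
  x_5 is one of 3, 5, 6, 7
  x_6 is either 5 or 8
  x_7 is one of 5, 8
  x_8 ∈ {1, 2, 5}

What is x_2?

x_1 and x_3 between them cover only {2, 9} — a naked pair. Remove those values from x_2, x_4, x_8.
The 2 variables x_6 and x_7 are confined to {5, 8}, which locks those values in; drop them from x_4, x_5, x_8.
x_8 must be 1 (only option left). Remove 1 from x_4.
x_4's domain is down to {4}, so x_4 = 4. Strike 4 from x_2.
So x_2 = 3.

3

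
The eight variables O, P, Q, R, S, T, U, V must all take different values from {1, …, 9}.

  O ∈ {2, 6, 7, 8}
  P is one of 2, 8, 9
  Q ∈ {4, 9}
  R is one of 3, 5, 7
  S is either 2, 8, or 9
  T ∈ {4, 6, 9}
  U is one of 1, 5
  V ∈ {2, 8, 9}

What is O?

The 3 variables P, S, V are confined to {2, 8, 9}, which locks those values in; drop them from O, Q, T.
That leaves Q = 4. Remove 4 from T.
That leaves T = 6. So O can't be 6.
So O = 7.

7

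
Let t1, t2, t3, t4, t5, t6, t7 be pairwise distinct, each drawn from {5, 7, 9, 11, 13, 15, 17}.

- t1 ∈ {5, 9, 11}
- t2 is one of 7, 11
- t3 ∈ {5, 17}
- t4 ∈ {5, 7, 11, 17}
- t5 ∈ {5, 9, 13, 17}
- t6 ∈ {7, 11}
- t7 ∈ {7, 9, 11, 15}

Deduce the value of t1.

9

Among the 7 variables, 13 fits only t5 (and all 7 values in {5, 7, 9, 11, 13, 15, 17} must be used), so t5 = 13.
The 6 still-open variables draw from only 6 values {5, 7, 9, 11, 15, 17}, so each is used; only t7 can be 15, hence t7 = 15.
Among the 5 still-open variables, 9 fits only t1 (and all 5 values in {5, 7, 9, 11, 17} must be used), so t1 = 9.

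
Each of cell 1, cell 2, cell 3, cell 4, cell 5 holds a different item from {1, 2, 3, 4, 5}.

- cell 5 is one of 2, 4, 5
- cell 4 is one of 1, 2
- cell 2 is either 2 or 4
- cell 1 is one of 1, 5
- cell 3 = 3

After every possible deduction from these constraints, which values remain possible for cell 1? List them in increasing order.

1, 5

cell 3's domain is down to {3}, so cell 3 = 3.
No further eliminations apply; cell 1 can still be any of 1, 5.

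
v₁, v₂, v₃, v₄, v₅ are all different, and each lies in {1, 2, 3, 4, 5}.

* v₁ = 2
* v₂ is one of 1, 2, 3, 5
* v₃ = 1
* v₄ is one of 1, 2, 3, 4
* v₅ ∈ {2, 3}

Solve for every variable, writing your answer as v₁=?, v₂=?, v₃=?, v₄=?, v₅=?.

v₁ has just one choice, so v₁ = 2. So v₂, v₄, v₅ can't be 2.
That leaves v₃ = 1. Eliminate 1 elsewhere: v₂, v₄.
That leaves v₅ = 3. Strike 3 from v₂, v₄.
v₂ has just one choice, so v₂ = 5.
v₄'s domain is down to {4}, so v₄ = 4.

v₁=2, v₂=5, v₃=1, v₄=4, v₅=3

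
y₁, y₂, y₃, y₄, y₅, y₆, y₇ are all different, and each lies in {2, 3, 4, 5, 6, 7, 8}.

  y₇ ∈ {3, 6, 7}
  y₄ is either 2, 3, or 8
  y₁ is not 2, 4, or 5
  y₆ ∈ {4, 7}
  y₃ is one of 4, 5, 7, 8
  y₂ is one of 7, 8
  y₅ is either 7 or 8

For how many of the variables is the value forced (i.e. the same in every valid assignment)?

The 7 variables draw from only 7 values {2, 3, 4, 5, 6, 7, 8}, so each is used; only y₄ can be 2, hence y₄ = 2.
The 6 still-open variables draw from only 6 values {3, 4, 5, 6, 7, 8}, so each is used; only y₃ can be 5, hence y₃ = 5.
The 5 still-open variables draw from only 5 values {3, 4, 6, 7, 8}, so each is used; only y₆ can be 4, hence y₆ = 4.
y₂ and y₅ share exactly the 2 values {7, 8}; by pigeonhole those values go to them, so strike 7, 8 from y₁, y₇.
Determined: y₃=5, y₄=2, y₆=4. The other variables each still have more than one consistent value. That makes 3.

3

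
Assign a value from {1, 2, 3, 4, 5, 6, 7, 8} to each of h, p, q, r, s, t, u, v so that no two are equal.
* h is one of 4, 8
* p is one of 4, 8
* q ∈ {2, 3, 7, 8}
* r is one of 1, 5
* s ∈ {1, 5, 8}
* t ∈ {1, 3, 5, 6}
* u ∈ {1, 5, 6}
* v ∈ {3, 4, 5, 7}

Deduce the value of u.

6

The 8 variables together cover exactly {1, 2, 3, 4, 5, 6, 7, 8} — 8 values for 8 variables — and 2 appears only in q's list, so q = 2.
Among the 7 still-open variables, 7 fits only v (and all 7 values in {1, 3, 4, 5, 6, 7, 8} must be used), so v = 7.
The 6 still-open variables together cover exactly {1, 3, 4, 5, 6, 8} — 6 values for 6 variables — and 3 appears only in t's list, so t = 3.
The 5 still-open variables together cover exactly {1, 4, 5, 6, 8} — 5 values for 5 variables — and 6 appears only in u's list, so u = 6.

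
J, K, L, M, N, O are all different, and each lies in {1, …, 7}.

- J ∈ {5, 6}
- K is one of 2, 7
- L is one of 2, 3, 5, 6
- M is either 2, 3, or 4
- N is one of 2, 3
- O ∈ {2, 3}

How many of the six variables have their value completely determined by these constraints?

The 6 variables together cover exactly {2, 3, 4, 5, 6, 7} — 6 values for 6 variables — and 4 appears only in M's list, so M = 4.
Among the 5 still-open variables, 7 fits only K (and all 5 values in {2, 3, 5, 6, 7} must be used), so K = 7.
N and O share exactly the 2 values {2, 3}; by pigeonhole those values go to them, so strike 2, 3 from L.
Determined: K=7, M=4. The other variables each still have more than one consistent value. That makes 2.

2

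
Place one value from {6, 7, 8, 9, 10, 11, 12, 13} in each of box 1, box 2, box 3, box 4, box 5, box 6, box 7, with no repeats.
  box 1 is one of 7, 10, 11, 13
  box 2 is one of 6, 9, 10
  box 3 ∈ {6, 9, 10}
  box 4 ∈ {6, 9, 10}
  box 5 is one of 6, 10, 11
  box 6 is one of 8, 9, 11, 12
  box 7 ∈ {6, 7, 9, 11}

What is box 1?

box 2, box 3, box 4 between them cover only {6, 9, 10} — a naked triple. Remove those values from box 1, box 5, box 6, box 7.
box 5 has just one choice, so box 5 = 11. So box 1, box 6, box 7 can't be 11.
box 7's domain is down to {7}, so box 7 = 7. Strike 7 from box 1.
So box 1 = 13.

13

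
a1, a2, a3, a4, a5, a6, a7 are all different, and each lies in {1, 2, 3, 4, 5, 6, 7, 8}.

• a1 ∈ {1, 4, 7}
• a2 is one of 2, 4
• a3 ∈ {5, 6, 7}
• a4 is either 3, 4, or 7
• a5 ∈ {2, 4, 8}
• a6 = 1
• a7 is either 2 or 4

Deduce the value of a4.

a6's domain is down to {1}, so a6 = 1. So a1 can't be 1.
a2 and a7 between them cover only {2, 4} — a naked pair. Remove those values from a1, a4, a5.
a1's domain is down to {7}, so a1 = 7. Eliminate 7 elsewhere: a3, a4.
So a4 = 3.

3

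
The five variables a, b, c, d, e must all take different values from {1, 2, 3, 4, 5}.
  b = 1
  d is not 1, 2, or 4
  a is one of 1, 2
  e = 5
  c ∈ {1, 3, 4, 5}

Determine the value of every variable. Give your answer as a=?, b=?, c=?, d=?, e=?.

b must be 1 (only option left). Eliminate 1 elsewhere: a, c.
That leaves e = 5. So c, d can't be 5.
a has just one choice, so a = 2.
d must be 3 (only option left). Eliminate 3 elsewhere: c.
That leaves c = 4.

a=2, b=1, c=4, d=3, e=5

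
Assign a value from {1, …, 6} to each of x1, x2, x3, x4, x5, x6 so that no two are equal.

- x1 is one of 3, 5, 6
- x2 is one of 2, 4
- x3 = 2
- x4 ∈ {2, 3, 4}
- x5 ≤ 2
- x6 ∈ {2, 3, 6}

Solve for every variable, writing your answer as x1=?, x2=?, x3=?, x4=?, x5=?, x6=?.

x3's domain is down to {2}, so x3 = 2. So x2, x4, x5, x6 can't be 2.
x5 must be 1 (only option left).
That leaves x2 = 4. Eliminate 4 elsewhere: x4.
x4 must be 3 (only option left). Eliminate 3 elsewhere: x1, x6.
x6's domain is down to {6}, so x6 = 6. Eliminate 6 elsewhere: x1.
x1 has just one choice, so x1 = 5.

x1=5, x2=4, x3=2, x4=3, x5=1, x6=6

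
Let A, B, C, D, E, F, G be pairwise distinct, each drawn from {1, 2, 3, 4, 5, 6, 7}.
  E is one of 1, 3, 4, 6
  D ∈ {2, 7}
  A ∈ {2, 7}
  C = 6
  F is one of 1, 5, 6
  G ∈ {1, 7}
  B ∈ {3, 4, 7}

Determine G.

C's domain is down to {6}, so C = 6. Remove 6 from E, F.
The 6 still-open variables draw from only 6 values {1, 2, 3, 4, 5, 7}, so each is used; only F can be 5, hence F = 5.
The 2 variables A and D are confined to {2, 7}, which locks those values in; drop them from B, G.
So G = 1.

1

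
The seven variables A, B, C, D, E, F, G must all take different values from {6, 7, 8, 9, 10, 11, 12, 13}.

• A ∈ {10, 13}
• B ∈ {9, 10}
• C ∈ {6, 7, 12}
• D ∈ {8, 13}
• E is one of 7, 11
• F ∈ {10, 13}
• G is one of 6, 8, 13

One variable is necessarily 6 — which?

G

A and F share exactly the 2 values {10, 13}; by pigeonhole those values go to them, so strike 10, 13 from B, D, G.
B's domain is down to {9}, so B = 9.
D has just one choice, so D = 8. Strike 8 from G.
So 6 goes to G.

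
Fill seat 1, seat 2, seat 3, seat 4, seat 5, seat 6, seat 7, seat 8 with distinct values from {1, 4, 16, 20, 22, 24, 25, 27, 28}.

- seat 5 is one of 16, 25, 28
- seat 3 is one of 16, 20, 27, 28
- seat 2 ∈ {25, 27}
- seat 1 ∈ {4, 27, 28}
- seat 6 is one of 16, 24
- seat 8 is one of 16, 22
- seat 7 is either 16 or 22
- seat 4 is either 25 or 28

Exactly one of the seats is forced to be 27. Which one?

seat 2

The 8 variables draw from only 8 values {4, 16, 20, 22, 24, 25, 27, 28}, so each is used; only seat 1 can be 4, hence seat 1 = 4.
The 7 still-open variables together cover exactly {16, 20, 22, 24, 25, 27, 28} — 7 values for 7 variables — and 20 appears only in seat 3's list, so seat 3 = 20.
Among the 6 still-open variables, 24 fits only seat 6 (and all 6 values in {16, 22, 24, 25, 27, 28} must be used), so seat 6 = 24.
Among the 5 still-open variables, 27 fits only seat 2 (and all 5 values in {16, 22, 25, 27, 28} must be used), so seat 2 = 27.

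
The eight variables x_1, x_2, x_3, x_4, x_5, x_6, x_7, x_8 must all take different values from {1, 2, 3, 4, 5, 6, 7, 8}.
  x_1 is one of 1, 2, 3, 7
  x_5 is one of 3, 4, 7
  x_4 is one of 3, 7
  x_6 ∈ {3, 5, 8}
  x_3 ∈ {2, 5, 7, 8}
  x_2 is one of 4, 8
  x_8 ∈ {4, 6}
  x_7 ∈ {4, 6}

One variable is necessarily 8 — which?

x_2

The 8 variables draw from only 8 values {1, 2, 3, 4, 5, 6, 7, 8}, so each is used; only x_1 can be 1, hence x_1 = 1.
Among the 7 still-open variables, 2 fits only x_3 (and all 7 values in {2, 3, 4, 5, 6, 7, 8} must be used), so x_3 = 2.
The 6 still-open variables together cover exactly {3, 4, 5, 6, 7, 8} — 6 values for 6 variables — and 5 appears only in x_6's list, so x_6 = 5.
The 5 still-open variables together cover exactly {3, 4, 6, 7, 8} — 5 values for 5 variables — and 8 appears only in x_2's list, so x_2 = 8.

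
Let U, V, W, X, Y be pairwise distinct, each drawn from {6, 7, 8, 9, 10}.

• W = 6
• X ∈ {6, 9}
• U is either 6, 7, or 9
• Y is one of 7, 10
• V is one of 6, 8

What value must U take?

7

W has just one choice, so W = 6. Remove 6 from U, V, X.
That leaves X = 9. Strike 9 from U.
So U = 7.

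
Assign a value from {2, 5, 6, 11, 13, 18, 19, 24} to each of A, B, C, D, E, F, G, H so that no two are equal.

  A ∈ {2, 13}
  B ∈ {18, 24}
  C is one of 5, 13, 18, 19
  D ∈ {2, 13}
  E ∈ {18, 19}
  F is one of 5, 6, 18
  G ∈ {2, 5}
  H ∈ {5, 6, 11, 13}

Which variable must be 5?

G

The 8 variables together cover exactly {2, 5, 6, 11, 13, 18, 19, 24} — 8 values for 8 variables — and 11 appears only in H's list, so H = 11.
The 7 still-open variables together cover exactly {2, 5, 6, 13, 18, 19, 24} — 7 values for 7 variables — and 6 appears only in F's list, so F = 6.
Among the 6 still-open variables, 24 fits only B (and all 6 values in {2, 5, 13, 18, 19, 24} must be used), so B = 24.
A and D share exactly the 2 values {2, 13}; by pigeonhole those values go to them, so strike 2, 13 from C, G.
So 5 goes to G.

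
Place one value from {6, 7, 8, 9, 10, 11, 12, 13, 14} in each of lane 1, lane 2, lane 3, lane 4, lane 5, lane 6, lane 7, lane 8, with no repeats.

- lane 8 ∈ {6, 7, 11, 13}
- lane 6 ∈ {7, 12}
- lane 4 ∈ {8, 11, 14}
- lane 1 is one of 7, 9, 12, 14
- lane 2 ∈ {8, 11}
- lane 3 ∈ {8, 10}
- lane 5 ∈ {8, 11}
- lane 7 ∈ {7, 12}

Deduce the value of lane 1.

lane 2 and lane 5 between them cover only {8, 11} — a naked pair. Remove those values from lane 3, lane 4, lane 8.
lane 3 has just one choice, so lane 3 = 10.
lane 4 must be 14 (only option left). Remove 14 from lane 1.
lane 6 and lane 7 between them cover only {7, 12} — a naked pair. Remove those values from lane 1, lane 8.
So lane 1 = 9.

9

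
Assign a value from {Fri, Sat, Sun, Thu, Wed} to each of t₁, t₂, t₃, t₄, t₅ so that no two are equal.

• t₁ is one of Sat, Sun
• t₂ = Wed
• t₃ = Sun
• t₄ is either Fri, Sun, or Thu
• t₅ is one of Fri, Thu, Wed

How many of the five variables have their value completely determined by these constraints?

t₂ must be Wed (only option left). Remove Wed from t₅.
t₃ must be Sun (only option left). Strike Sun from t₁, t₄.
t₁ must be Sat (only option left).
Determined: t₁=Sat, t₂=Wed, t₃=Sun. The other variables each still have more than one consistent value. That makes 3.

3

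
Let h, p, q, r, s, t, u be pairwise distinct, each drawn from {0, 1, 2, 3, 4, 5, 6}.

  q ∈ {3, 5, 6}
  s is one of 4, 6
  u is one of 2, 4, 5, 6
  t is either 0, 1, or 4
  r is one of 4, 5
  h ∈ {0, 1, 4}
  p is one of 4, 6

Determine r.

Among the 7 variables, 2 fits only u (and all 7 values in {0, 1, 2, 3, 4, 5, 6} must be used), so u = 2.
Among the 6 still-open variables, 3 fits only q (and all 6 values in {0, 1, 3, 4, 5, 6} must be used), so q = 3.
Among the 5 still-open variables, 5 fits only r (and all 5 values in {0, 1, 4, 5, 6} must be used), so r = 5.

5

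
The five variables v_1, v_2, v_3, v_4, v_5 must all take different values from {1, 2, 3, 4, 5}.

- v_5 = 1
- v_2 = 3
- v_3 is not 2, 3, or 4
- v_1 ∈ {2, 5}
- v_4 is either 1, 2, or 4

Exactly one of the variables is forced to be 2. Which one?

v_2 has just one choice, so v_2 = 3.
v_5's domain is down to {1}, so v_5 = 1. So v_3, v_4 can't be 1.
v_3 must be 5 (only option left). Strike 5 from v_1.
So 2 goes to v_1.

v_1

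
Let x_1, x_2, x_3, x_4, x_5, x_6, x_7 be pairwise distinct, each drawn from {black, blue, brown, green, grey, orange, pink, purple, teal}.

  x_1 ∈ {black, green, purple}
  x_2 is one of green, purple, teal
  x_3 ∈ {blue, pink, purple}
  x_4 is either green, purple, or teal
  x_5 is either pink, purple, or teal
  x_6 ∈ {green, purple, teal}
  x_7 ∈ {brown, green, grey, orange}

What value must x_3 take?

The 3 variables x_2, x_4, x_6 are confined to {green, purple, teal}, which locks those values in; drop them from x_1, x_3, x_5, x_7.
x_1 has just one choice, so x_1 = black.
That leaves x_5 = pink. Strike pink from x_3.
So x_3 = blue.

blue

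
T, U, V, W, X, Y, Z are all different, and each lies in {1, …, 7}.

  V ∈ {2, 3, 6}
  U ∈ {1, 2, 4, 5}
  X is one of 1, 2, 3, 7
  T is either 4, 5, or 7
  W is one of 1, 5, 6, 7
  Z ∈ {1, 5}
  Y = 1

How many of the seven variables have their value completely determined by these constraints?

2

Y must be 1 (only option left). So U, W, X, Z can't be 1.
That leaves Z = 5. Remove 5 from T, U, W.
Determined: Y=1, Z=5. The other variables each still have more than one consistent value. That makes 2.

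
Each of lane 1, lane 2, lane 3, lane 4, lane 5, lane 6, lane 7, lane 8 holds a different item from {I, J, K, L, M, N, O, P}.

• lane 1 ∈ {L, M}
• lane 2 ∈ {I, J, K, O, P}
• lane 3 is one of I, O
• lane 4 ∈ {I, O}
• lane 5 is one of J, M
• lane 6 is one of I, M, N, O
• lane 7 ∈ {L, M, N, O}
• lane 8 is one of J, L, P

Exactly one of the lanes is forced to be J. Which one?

The 8 variables together cover exactly {I, J, K, L, M, N, O, P} — 8 values for 8 variables — and K appears only in lane 2's list, so lane 2 = K.
The 7 still-open variables draw from only 7 values {I, J, L, M, N, O, P}, so each is used; only lane 8 can be P, hence lane 8 = P.
The 6 still-open variables draw from only 6 values {I, J, L, M, N, O}, so each is used; only lane 5 can be J, hence lane 5 = J.

lane 5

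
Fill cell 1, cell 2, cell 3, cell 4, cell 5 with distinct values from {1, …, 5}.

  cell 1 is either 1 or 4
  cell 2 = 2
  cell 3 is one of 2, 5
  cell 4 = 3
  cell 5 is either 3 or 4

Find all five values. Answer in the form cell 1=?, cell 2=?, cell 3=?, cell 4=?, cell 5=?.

cell 1=1, cell 2=2, cell 3=5, cell 4=3, cell 5=4

cell 2 must be 2 (only option left). So cell 3 can't be 2.
cell 3 must be 5 (only option left).
cell 4 has just one choice, so cell 4 = 3. So cell 5 can't be 3.
That leaves cell 5 = 4. So cell 1 can't be 4.
cell 1 has just one choice, so cell 1 = 1.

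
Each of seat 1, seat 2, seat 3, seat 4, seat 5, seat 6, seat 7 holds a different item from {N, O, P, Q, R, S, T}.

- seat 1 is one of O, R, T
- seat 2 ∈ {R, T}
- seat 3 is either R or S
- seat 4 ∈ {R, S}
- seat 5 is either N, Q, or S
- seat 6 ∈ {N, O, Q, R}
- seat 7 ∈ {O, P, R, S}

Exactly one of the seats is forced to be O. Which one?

The 7 variables together cover exactly {N, O, P, Q, R, S, T} — 7 values for 7 variables — and P appears only in seat 7's list, so seat 7 = P.
seat 3 and seat 4 between them cover only {R, S} — a naked pair. Remove those values from seat 1, seat 2, seat 5, seat 6.
seat 2's domain is down to {T}, so seat 2 = T. So seat 1 can't be T.
So O goes to seat 1.

seat 1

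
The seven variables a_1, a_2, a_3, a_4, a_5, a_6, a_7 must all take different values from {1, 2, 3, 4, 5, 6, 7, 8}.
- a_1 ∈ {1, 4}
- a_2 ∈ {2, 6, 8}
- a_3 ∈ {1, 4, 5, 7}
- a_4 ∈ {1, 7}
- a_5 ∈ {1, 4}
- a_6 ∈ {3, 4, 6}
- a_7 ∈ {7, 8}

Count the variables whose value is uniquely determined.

3

a_1 and a_5 share exactly the 2 values {1, 4}; by pigeonhole those values go to them, so strike 1, 4 from a_3, a_4, a_6.
a_4 must be 7 (only option left). Remove 7 from a_3, a_7.
a_7 has just one choice, so a_7 = 8. Remove 8 from a_2.
a_3 must be 5 (only option left).
Determined: a_3=5, a_4=7, a_7=8. The other variables each still have more than one consistent value. That makes 3.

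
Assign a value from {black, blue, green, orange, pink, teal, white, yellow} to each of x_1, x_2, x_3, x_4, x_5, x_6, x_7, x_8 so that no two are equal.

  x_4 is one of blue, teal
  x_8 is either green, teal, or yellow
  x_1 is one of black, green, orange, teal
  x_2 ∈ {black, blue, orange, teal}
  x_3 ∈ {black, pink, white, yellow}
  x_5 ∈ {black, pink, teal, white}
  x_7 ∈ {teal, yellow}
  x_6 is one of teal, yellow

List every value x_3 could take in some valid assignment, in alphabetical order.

pink, white

The 2 variables x_6 and x_7 are confined to {teal, yellow}, which locks those values in; drop them from x_1, x_2, x_3, x_4, x_5, x_8.
That leaves x_4 = blue. So x_2 can't be blue.
x_8 has just one choice, so x_8 = green. Strike green from x_1.
x_1 and x_2 share exactly the 2 values {black, orange}; by pigeonhole those values go to them, so strike black, orange from x_3, x_5.
No further eliminations apply; x_3 can still be any of pink, white.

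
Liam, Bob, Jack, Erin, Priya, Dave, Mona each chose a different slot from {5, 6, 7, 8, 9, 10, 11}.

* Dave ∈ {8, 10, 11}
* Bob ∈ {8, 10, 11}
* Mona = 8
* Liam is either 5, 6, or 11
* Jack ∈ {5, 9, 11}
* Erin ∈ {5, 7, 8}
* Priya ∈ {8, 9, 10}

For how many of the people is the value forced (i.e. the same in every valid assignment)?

Mona must be 8 (only option left). Eliminate 8 elsewhere: Bob, Erin, Priya, Dave.
Among the 6 still-open variables, 6 fits only Liam (and all 6 values in {5, 6, 7, 9, 10, 11} must be used), so Liam = 6.
Among the 5 still-open variables, 7 fits only Erin (and all 5 values in {5, 7, 9, 10, 11} must be used), so Erin = 7.
The 4 still-open variables draw from only 4 values {5, 9, 10, 11}, so each is used; only Jack can be 5, hence Jack = 5.
The 3 still-open variables together cover exactly {9, 10, 11} — 3 values for 3 variables — and 9 appears only in Priya's list, so Priya = 9.
Determined: Liam=6, Jack=5, Erin=7, Priya=9, Mona=8. The other people each still have more than one consistent value. That makes 5.

5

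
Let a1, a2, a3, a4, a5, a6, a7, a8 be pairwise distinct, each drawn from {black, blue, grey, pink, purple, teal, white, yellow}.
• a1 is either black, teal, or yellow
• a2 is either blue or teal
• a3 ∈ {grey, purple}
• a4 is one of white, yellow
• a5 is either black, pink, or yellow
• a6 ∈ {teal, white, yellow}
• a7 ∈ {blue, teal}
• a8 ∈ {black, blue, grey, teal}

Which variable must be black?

Among the 8 variables, pink fits only a5 (and all 8 values in {black, blue, grey, pink, purple, teal, white, yellow} must be used), so a5 = pink.
Among the 7 still-open variables, purple fits only a3 (and all 7 values in {black, blue, grey, purple, teal, white, yellow} must be used), so a3 = purple.
The 6 still-open variables together cover exactly {black, blue, grey, teal, white, yellow} — 6 values for 6 variables — and grey appears only in a8's list, so a8 = grey.
Among the 5 still-open variables, black fits only a1 (and all 5 values in {black, blue, teal, white, yellow} must be used), so a1 = black.

a1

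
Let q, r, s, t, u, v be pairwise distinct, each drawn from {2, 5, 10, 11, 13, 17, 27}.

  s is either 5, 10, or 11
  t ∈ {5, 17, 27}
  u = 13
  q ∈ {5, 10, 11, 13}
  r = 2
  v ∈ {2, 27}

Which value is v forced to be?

27

r must be 2 (only option left). Strike 2 from v.
So v = 27.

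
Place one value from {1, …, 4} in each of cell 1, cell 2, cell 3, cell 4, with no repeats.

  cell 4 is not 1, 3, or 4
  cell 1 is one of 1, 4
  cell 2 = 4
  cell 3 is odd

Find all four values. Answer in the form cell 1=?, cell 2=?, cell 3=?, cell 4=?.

cell 2 has just one choice, so cell 2 = 4. Eliminate 4 elsewhere: cell 1.
cell 4 has just one choice, so cell 4 = 2.
cell 1's domain is down to {1}, so cell 1 = 1. So cell 3 can't be 1.
cell 3 must be 3 (only option left).

cell 1=1, cell 2=4, cell 3=3, cell 4=2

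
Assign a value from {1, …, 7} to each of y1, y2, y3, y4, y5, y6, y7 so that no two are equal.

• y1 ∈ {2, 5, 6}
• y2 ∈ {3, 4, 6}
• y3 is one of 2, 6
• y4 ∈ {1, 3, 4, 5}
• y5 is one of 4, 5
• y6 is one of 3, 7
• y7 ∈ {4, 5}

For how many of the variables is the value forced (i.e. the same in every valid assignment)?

The 7 variables together cover exactly {1, 2, 3, 4, 5, 6, 7} — 7 values for 7 variables — and 1 appears only in y4's list, so y4 = 1.
Among the 6 still-open variables, 7 fits only y6 (and all 6 values in {2, 3, 4, 5, 6, 7} must be used), so y6 = 7.
The 5 still-open variables together cover exactly {2, 3, 4, 5, 6} — 5 values for 5 variables — and 3 appears only in y2's list, so y2 = 3.
y5 and y7 between them cover only {4, 5} — a naked pair. Remove those values from y1.
Determined: y2=3, y4=1, y6=7. The other variables each still have more than one consistent value. That makes 3.

3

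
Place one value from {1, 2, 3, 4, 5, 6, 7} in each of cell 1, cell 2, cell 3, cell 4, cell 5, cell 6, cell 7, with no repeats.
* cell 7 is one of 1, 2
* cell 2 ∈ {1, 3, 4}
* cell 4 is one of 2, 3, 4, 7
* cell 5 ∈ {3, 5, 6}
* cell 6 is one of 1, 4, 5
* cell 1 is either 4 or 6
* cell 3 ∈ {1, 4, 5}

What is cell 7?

The 7 variables together cover exactly {1, 2, 3, 4, 5, 6, 7} — 7 values for 7 variables — and 7 appears only in cell 4's list, so cell 4 = 7.
Among the 6 still-open variables, 2 fits only cell 7 (and all 6 values in {1, 2, 3, 4, 5, 6} must be used), so cell 7 = 2.

2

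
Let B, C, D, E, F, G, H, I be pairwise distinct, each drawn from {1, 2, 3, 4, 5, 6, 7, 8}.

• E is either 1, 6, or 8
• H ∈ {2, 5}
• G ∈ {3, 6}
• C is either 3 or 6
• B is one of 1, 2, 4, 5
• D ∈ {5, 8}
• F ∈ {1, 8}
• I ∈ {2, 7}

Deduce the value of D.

The 8 variables draw from only 8 values {1, 2, 3, 4, 5, 6, 7, 8}, so each is used; only B can be 4, hence B = 4.
The 7 still-open variables draw from only 7 values {1, 2, 3, 5, 6, 7, 8}, so each is used; only I can be 7, hence I = 7.
The 6 still-open variables draw from only 6 values {1, 2, 3, 5, 6, 8}, so each is used; only H can be 2, hence H = 2.
The 5 still-open variables together cover exactly {1, 3, 5, 6, 8} — 5 values for 5 variables — and 5 appears only in D's list, so D = 5.

5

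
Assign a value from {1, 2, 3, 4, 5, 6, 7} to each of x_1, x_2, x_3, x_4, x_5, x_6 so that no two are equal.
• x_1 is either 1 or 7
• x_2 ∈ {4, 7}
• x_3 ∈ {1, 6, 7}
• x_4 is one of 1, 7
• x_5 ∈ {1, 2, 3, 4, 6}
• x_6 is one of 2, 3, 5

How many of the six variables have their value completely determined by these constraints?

x_1 and x_4 between them cover only {1, 7} — a naked pair. Remove those values from x_2, x_3, x_5.
x_2 has just one choice, so x_2 = 4. Eliminate 4 elsewhere: x_5.
x_3 has just one choice, so x_3 = 6. Remove 6 from x_5.
Determined: x_2=4, x_3=6. The other variables each still have more than one consistent value. That makes 2.

2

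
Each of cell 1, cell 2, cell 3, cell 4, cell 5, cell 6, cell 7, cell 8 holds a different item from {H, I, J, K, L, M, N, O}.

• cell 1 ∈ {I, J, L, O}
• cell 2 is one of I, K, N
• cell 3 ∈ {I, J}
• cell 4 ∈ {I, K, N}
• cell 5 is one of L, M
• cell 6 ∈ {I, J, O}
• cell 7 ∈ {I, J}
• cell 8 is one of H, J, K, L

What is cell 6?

Among the 8 variables, H fits only cell 8 (and all 8 values in {H, I, J, K, L, M, N, O} must be used), so cell 8 = H.
Among the 7 still-open variables, M fits only cell 5 (and all 7 values in {I, J, K, L, M, N, O} must be used), so cell 5 = M.
The 6 still-open variables draw from only 6 values {I, J, K, L, N, O}, so each is used; only cell 1 can be L, hence cell 1 = L.
The 5 still-open variables draw from only 5 values {I, J, K, N, O}, so each is used; only cell 6 can be O, hence cell 6 = O.

O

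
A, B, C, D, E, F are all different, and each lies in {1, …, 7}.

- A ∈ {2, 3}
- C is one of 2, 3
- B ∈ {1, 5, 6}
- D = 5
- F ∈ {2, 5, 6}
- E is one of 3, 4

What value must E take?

4

D's domain is down to {5}, so D = 5. Strike 5 from B, F.
The 5 still-open variables together cover exactly {1, 2, 3, 4, 6} — 5 values for 5 variables — and 1 appears only in B's list, so B = 1.
The 4 still-open variables together cover exactly {2, 3, 4, 6} — 4 values for 4 variables — and 4 appears only in E's list, so E = 4.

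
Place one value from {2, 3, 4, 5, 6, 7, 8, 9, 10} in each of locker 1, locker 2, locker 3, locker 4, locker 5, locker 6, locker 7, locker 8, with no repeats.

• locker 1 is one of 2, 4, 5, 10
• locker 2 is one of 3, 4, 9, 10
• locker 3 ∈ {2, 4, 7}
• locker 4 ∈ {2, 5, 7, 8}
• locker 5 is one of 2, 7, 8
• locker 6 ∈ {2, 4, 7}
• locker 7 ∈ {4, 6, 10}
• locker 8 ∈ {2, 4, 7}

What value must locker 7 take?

6

locker 3, locker 6, locker 8 share exactly the 3 values {2, 4, 7}; by pigeonhole those values go to them, so strike 2, 4, 7 from locker 1, locker 2, locker 4, locker 5, locker 7.
That leaves locker 5 = 8. Remove 8 from locker 4.
locker 4 must be 5 (only option left). Strike 5 from locker 1.
That leaves locker 1 = 10. Strike 10 from locker 2, locker 7.
So locker 7 = 6.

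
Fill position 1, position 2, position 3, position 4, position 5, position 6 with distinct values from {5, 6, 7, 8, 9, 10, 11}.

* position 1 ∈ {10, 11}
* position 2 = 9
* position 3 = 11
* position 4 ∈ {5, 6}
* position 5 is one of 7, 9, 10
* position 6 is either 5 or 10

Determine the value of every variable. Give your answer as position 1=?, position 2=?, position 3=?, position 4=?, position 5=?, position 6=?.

position 2 has just one choice, so position 2 = 9. So position 5 can't be 9.
position 3 has just one choice, so position 3 = 11. So position 1 can't be 11.
position 1's domain is down to {10}, so position 1 = 10. Remove 10 from position 5, position 6.
position 5 has just one choice, so position 5 = 7.
That leaves position 6 = 5. So position 4 can't be 5.
position 4's domain is down to {6}, so position 4 = 6.

position 1=10, position 2=9, position 3=11, position 4=6, position 5=7, position 6=5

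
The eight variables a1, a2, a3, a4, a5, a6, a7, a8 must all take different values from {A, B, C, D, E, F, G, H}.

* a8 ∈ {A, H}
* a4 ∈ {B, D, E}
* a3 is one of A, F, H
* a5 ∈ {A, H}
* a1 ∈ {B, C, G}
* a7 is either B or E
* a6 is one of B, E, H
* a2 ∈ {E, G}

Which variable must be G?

Among the 8 variables, C fits only a1 (and all 8 values in {A, B, C, D, E, F, G, H} must be used), so a1 = C.
The 7 still-open variables draw from only 7 values {A, B, D, E, F, G, H}, so each is used; only a4 can be D, hence a4 = D.
The 6 still-open variables draw from only 6 values {A, B, E, F, G, H}, so each is used; only a3 can be F, hence a3 = F.
The 5 still-open variables draw from only 5 values {A, B, E, G, H}, so each is used; only a2 can be G, hence a2 = G.

a2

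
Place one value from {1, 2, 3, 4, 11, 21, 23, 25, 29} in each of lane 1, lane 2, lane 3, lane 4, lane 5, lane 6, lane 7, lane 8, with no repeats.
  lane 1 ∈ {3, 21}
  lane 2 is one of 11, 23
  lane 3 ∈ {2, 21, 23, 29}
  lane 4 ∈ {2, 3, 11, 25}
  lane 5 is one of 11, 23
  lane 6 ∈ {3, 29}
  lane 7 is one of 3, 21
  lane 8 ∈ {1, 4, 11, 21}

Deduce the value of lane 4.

25

The 2 variables lane 1 and lane 7 are confined to {3, 21}, which locks those values in; drop them from lane 3, lane 4, lane 6, lane 8.
lane 6 must be 29 (only option left). Eliminate 29 elsewhere: lane 3.
lane 2 and lane 5 between them cover only {11, 23} — a naked pair. Remove those values from lane 3, lane 4, lane 8.
lane 3's domain is down to {2}, so lane 3 = 2. Remove 2 from lane 4.
So lane 4 = 25.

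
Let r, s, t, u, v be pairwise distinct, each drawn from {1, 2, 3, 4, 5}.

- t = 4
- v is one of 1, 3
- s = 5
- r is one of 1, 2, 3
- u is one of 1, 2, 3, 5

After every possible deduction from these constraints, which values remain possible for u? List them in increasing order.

s has just one choice, so s = 5. Strike 5 from u.
t has just one choice, so t = 4.
No further eliminations apply; u can still be any of 1, 2, 3.

1, 2, 3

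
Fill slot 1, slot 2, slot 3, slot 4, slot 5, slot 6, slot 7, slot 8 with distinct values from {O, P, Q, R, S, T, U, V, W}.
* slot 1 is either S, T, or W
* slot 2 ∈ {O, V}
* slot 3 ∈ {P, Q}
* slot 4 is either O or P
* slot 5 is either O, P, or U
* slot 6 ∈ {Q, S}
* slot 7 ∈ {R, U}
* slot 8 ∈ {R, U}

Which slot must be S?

slot 7 and slot 8 between them cover only {R, U} — a naked pair. Remove those values from slot 5.
The 2 variables slot 4 and slot 5 are confined to {O, P}, which locks those values in; drop them from slot 2, slot 3.
That leaves slot 2 = V.
slot 3's domain is down to {Q}, so slot 3 = Q. Eliminate Q elsewhere: slot 6.
So S goes to slot 6.

slot 6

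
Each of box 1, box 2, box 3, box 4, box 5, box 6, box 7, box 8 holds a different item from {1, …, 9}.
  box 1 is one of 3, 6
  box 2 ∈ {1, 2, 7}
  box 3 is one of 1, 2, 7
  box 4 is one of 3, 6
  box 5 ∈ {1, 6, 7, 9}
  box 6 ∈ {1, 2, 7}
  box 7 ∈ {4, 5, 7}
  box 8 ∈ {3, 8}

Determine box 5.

box 1 and box 4 share exactly the 2 values {3, 6}; by pigeonhole those values go to them, so strike 3, 6 from box 5, box 8.
That leaves box 8 = 8.
box 2, box 3, box 6 share exactly the 3 values {1, 2, 7}; by pigeonhole those values go to them, so strike 1, 2, 7 from box 5, box 7.
So box 5 = 9.

9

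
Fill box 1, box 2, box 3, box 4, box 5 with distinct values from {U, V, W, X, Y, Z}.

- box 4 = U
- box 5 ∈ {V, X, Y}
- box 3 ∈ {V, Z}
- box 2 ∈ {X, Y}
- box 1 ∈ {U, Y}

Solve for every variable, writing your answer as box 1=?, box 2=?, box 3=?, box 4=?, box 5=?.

box 1=Y, box 2=X, box 3=Z, box 4=U, box 5=V

box 4 must be U (only option left). Strike U from box 1.
box 1's domain is down to {Y}, so box 1 = Y. Remove Y from box 2, box 5.
box 2's domain is down to {X}, so box 2 = X. Eliminate X elsewhere: box 5.
box 5 must be V (only option left). Strike V from box 3.
box 3 must be Z (only option left).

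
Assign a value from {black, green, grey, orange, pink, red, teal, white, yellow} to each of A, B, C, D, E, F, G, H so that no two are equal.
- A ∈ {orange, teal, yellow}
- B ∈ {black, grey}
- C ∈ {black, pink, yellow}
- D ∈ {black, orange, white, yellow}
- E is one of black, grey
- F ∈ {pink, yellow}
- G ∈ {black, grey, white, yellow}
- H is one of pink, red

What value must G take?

white

Among the 8 variables, red fits only H (and all 8 values in {black, grey, orange, pink, red, teal, white, yellow} must be used), so H = red.
The 7 still-open variables together cover exactly {black, grey, orange, pink, teal, white, yellow} — 7 values for 7 variables — and teal appears only in A's list, so A = teal.
The 6 still-open variables together cover exactly {black, grey, orange, pink, white, yellow} — 6 values for 6 variables — and orange appears only in D's list, so D = orange.
The 5 still-open variables together cover exactly {black, grey, pink, white, yellow} — 5 values for 5 variables — and white appears only in G's list, so G = white.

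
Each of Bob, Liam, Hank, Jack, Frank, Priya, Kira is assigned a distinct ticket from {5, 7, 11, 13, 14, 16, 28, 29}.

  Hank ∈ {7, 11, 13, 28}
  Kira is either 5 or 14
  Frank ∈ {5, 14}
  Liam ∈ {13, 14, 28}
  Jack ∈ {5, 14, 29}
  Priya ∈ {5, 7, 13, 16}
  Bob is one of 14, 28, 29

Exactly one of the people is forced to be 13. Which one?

Frank and Kira between them cover only {5, 14} — a naked pair. Remove those values from Bob, Liam, Jack, Priya.
Jack has just one choice, so Jack = 29. Remove 29 from Bob.
That leaves Bob = 28. Eliminate 28 elsewhere: Liam, Hank.
So 13 goes to Liam.

Liam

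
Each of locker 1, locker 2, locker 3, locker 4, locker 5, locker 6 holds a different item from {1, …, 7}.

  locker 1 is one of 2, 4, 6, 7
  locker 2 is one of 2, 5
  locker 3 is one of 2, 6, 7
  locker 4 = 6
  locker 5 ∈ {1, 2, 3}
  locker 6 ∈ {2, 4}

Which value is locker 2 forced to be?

locker 4's domain is down to {6}, so locker 4 = 6. Strike 6 from locker 1, locker 3.
locker 1, locker 3, locker 6 share exactly the 3 values {2, 4, 7}; by pigeonhole those values go to them, so strike 2, 4, 7 from locker 2, locker 5.
So locker 2 = 5.

5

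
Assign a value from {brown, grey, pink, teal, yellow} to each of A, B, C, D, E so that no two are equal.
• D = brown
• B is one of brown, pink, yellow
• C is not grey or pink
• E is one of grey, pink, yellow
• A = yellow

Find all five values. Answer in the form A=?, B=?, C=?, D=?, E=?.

A's domain is down to {yellow}, so A = yellow. Strike yellow from B, C, E.
D must be brown (only option left). So B, C can't be brown.
B must be pink (only option left). Strike pink from E.
C must be teal (only option left).
E has just one choice, so E = grey.

A=yellow, B=pink, C=teal, D=brown, E=grey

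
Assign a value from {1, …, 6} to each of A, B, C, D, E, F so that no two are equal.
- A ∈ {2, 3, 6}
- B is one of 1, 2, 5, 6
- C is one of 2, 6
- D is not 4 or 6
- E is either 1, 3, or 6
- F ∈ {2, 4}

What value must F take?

The 6 variables draw from only 6 values {1, 2, 3, 4, 5, 6}, so each is used; only F can be 4, hence F = 4.

4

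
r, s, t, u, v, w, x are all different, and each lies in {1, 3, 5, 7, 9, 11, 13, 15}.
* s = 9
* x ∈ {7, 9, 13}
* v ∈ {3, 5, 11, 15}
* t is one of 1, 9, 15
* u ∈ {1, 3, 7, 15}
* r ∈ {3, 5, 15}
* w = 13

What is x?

7

s has just one choice, so s = 9. Eliminate 9 elsewhere: t, x.
w has just one choice, so w = 13. Eliminate 13 elsewhere: x.
So x = 7.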